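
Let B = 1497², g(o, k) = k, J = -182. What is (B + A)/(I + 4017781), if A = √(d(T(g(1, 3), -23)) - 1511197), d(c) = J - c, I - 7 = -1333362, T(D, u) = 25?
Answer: 2241009/2684426 + I*√377851/1342213 ≈ 0.83482 + 0.00045797*I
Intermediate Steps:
B = 2241009
I = -1333355 (I = 7 - 1333362 = -1333355)
d(c) = -182 - c
A = 2*I*√377851 (A = √((-182 - 1*25) - 1511197) = √((-182 - 25) - 1511197) = √(-207 - 1511197) = √(-1511404) = 2*I*√377851 ≈ 1229.4*I)
(B + A)/(I + 4017781) = (2241009 + 2*I*√377851)/(-1333355 + 4017781) = (2241009 + 2*I*√377851)/2684426 = (2241009 + 2*I*√377851)*(1/2684426) = 2241009/2684426 + I*√377851/1342213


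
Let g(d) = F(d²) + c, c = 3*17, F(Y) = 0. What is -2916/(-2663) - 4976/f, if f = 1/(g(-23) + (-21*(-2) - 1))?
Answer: -1219097180/2663 ≈ -4.5779e+5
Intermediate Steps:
c = 51
g(d) = 51 (g(d) = 0 + 51 = 51)
f = 1/92 (f = 1/(51 + (-21*(-2) - 1)) = 1/(51 + (42 - 1)) = 1/(51 + 41) = 1/92 ≈ 0.010870)
-2916/(-2663) - 4976/f = -2916/(-2663) - 4976/1/92 = -2916*(-1/2663) - 4976*92 = 2916/2663 - 457792 = -1219097180/2663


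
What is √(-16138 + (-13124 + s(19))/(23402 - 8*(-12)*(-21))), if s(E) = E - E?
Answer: 2*I*√1596274313/629 ≈ 127.04*I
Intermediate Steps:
s(E) = 0
√(-16138 + (-13124 + s(19))/(23402 - 8*(-12)*(-21))) = √(-16138 + (-13124 + 0)/(23402 - 8*(-12)*(-21))) = √(-16138 - 13124/(23402 + 96*(-21))) = √(-16138 - 13124/(23402 - 2016)) = √(-16138 - 13124/21386) = √(-16138 - 13124*1/21386) = √(-16138 - 386/629) = √(-10151188/629) = 2*I*√1596274313/629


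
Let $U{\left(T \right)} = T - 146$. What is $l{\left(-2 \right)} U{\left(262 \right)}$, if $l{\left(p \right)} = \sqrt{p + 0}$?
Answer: $116 i \sqrt{2} \approx 164.05 i$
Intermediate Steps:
$U{\left(T \right)} = -146 + T$
$l{\left(p \right)} = \sqrt{p}$
$l{\left(-2 \right)} U{\left(262 \right)} = \sqrt{-2} \left(-146 + 262\right) = i \sqrt{2} \cdot 116 = 116 i \sqrt{2}$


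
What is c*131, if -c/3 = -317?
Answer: 124581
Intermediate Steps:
c = 951 (c = -3*(-317) = 951)
c*131 = 951*131 = 124581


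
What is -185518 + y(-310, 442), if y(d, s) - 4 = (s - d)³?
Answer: 425073494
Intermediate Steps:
y(d, s) = 4 + (s - d)³
-185518 + y(-310, 442) = -185518 + (4 - (-310 - 1*442)³) = -185518 + (4 - (-310 - 442)³) = -185518 + (4 - 1*(-752)³) = -185518 + (4 - 1*(-425259008)) = -185518 + (4 + 425259008) = -185518 + 425259012 = 425073494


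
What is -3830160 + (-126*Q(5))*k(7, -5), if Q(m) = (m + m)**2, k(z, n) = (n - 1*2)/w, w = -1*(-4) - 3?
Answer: -3741960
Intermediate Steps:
w = 1 (w = 4 - 3 = 1)
k(z, n) = -2 + n (k(z, n) = (n - 1*2)/1 = (n - 2)*1 = (-2 + n)*1 = -2 + n)
Q(m) = 4*m**2 (Q(m) = (2*m)**2 = 4*m**2)
-3830160 + (-126*Q(5))*k(7, -5) = -3830160 + (-504*5**2)*(-2 - 5) = -3830160 - 504*25*(-7) = -3830160 - 126*100*(-7) = -3830160 - 12600*(-7) = -3830160 + 88200 = -3741960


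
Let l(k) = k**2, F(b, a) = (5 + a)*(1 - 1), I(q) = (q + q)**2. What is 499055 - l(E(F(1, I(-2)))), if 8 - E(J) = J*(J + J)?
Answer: 498991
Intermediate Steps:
I(q) = 4*q**2 (I(q) = (2*q)**2 = 4*q**2)
F(b, a) = 0 (F(b, a) = (5 + a)*0 = 0)
E(J) = 8 - 2*J**2 (E(J) = 8 - J*(J + J) = 8 - J*2*J = 8 - 2*J**2)
499055 - l(E(F(1, I(-2)))) = 499055 - (8 - 2*0**2)**2 = 499055 - (8 - 2*0)**2 = 499055 - (8 + 0)**2 = 499055 - 1*8**2 = 499055 - 1*64 = 499055 - 64 = 498991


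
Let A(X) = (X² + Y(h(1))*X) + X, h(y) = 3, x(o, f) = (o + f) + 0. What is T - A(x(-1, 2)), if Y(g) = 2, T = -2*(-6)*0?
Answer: -4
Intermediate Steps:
T = 0 (T = 12*0 = 0)
x(o, f) = f + o (x(o, f) = (f + o) + 0 = f + o)
A(X) = X² + 3*X (A(X) = (X² + 2*X) + X = X² + 3*X)
T - A(x(-1, 2)) = 0 - (2 - 1)*(3 + (2 - 1)) = 0 - (3 + 1) = 0 - 4 = -4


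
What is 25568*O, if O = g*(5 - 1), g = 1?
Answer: 102272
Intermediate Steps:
O = 4 (O = 1*(5 - 1) = 1*4 = 4)
25568*O = 25568*4 = 102272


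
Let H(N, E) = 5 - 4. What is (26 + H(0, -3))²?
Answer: 729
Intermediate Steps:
H(N, E) = 1
(26 + H(0, -3))² = (26 + 1)² = 27² = 729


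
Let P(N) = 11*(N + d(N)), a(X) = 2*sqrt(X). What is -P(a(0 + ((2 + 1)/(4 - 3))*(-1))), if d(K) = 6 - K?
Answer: -66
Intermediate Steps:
P(N) = 66 (P(N) = 11*(N + (6 - N)) = 11*6 = 66)
-P(a(0 + ((2 + 1)/(4 - 3))*(-1))) = -1*66 = -66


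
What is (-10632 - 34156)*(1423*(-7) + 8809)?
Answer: 51595776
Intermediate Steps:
(-10632 - 34156)*(1423*(-7) + 8809) = -44788*(-9961 + 8809) = -44788*(-1152) = 51595776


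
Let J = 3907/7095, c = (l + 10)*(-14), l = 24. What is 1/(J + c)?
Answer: -7095/3373313 ≈ -0.0021033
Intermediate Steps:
c = -476 (c = (24 + 10)*(-14) = 34*(-14) = -476)
J = 3907/7095 (J = 3907*(1/7095) = 3907/7095 ≈ 0.55067)
1/(J + c) = 1/(3907/7095 - 476) = 1/(-3373313/7095) = -7095/3373313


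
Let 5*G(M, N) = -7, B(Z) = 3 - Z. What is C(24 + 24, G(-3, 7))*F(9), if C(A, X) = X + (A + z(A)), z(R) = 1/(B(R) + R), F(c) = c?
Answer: 2112/5 ≈ 422.40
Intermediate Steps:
G(M, N) = -7/5 (G(M, N) = (⅕)*(-7) = -7/5)
z(R) = ⅓ (z(R) = 1/((3 - R) + R) = 1/3 = ⅓)
C(A, X) = ⅓ + A + X (C(A, X) = X + (A + ⅓) = X + (⅓ + A) = ⅓ + A + X)
C(24 + 24, G(-3, 7))*F(9) = (⅓ + (24 + 24) - 7/5)*9 = (⅓ + 48 - 7/5)*9 = (704/15)*9 = 2112/5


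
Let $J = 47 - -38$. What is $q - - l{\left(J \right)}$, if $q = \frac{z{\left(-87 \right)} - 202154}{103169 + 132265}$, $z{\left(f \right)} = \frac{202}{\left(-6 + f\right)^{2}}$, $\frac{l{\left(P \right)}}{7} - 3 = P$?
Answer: $\frac{626296534256}{1018134333} \approx 615.14$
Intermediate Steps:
$J = 85$ ($J = 47 + 38 = 85$)
$l{\left(P \right)} = 21 + 7 P$
$z{\left(f \right)} = \frac{202}{\left(-6 + f\right)^{2}}$
$q = - \frac{874214872}{1018134333}$ ($q = \frac{\frac{202}{\left(-6 - 87\right)^{2}} - 202154}{103169 + 132265} = \frac{\frac{202}{8649} - 202154}{235434} = \left(202 \cdot \frac{1}{8649} - 202154\right) \frac{1}{235434} = \left(\frac{202}{8649} - 202154\right) \frac{1}{235434} = \left(- \frac{1748429744}{8649}\right) \frac{1}{235434} = - \frac{874214872}{1018134333} \approx -0.85864$)
$q - - l{\left(J \right)} = - \frac{874214872}{1018134333} - - (21 + 7 \cdot 85) = - \frac{874214872}{1018134333} - - (21 + 595) = - \frac{874214872}{1018134333} - \left(-1\right) 616 = - \frac{874214872}{1018134333} - -616 = - \frac{874214872}{1018134333} + 616 = \frac{626296534256}{1018134333}$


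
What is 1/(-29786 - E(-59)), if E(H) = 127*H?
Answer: -1/22293 ≈ -4.4857e-5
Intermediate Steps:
1/(-29786 - E(-59)) = 1/(-29786 - 127*(-59)) = 1/(-29786 - 1*(-7493)) = 1/(-29786 + 7493) = 1/(-22293) = -1/22293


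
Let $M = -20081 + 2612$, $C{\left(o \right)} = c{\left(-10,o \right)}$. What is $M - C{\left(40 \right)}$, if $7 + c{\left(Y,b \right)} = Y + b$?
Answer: $-17492$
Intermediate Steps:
$c{\left(Y,b \right)} = -7 + Y + b$ ($c{\left(Y,b \right)} = -7 + \left(Y + b\right) = -7 + Y + b$)
$C{\left(o \right)} = -17 + o$ ($C{\left(o \right)} = -7 - 10 + o = -17 + o$)
$M = -17469$
$M - C{\left(40 \right)} = -17469 - \left(-17 + 40\right) = -17469 - 23 = -17492$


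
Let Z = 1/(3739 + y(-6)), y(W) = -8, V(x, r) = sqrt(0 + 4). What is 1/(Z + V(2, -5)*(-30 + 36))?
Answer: 3731/44773 ≈ 0.083331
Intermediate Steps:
V(x, r) = 2 (V(x, r) = sqrt(4) = 2)
Z = 1/3731 (Z = 1/(3739 - 8) = 1/3731 ≈ 0.00026802)
1/(Z + V(2, -5)*(-30 + 36)) = 1/(1/3731 + 2*(-30 + 36)) = 1/(1/3731 + 2*6) = 1/(1/3731 + 12) = 1/(44773/3731) = 3731/44773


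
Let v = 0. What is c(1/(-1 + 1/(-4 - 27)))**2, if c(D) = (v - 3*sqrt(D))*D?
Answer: -268119/32768 ≈ -8.1823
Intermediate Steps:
c(D) = -3*D**(3/2) (c(D) = (0 - 3*sqrt(D))*D = (-3*sqrt(D))*D = -3*D**(3/2))
c(1/(-1 + 1/(-4 - 27)))**2 = (-3*(-I/(1 - 1/(-4 - 27))**(3/2)))**2 = (-3*(-I/(1 - 1/(-31))**(3/2)))**2 = (-3*(-31*I*sqrt(62)/256))**2 = (-(-93)*I*sqrt(62)/256)**2 = (93*I*sqrt(62)/256)**2 = -268119/32768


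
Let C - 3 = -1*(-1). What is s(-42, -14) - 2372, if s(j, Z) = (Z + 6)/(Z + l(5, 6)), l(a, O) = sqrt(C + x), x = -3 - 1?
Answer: -16600/7 ≈ -2371.4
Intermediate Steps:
C = 4 (C = 3 - 1*(-1) = 3 + 1 = 4)
x = -4
l(a, O) = 0 (l(a, O) = sqrt(4 - 4) = sqrt(0) = 0)
s(j, Z) = (6 + Z)/Z (s(j, Z) = (Z + 6)/(Z + 0) = (6 + Z)/Z)
s(-42, -14) - 2372 = (6 - 14)/(-14) - 2372 = -1/14*(-8) - 2372 = 4/7 - 2372 = -16600/7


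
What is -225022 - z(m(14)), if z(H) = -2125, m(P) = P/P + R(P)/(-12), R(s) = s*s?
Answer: -222897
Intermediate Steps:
R(s) = s**2
m(P) = 1 - P**2/12 (m(P) = P/P + P**2/(-12) = 1 + P**2*(-1/12) = 1 - P**2/12)
-225022 - z(m(14)) = -225022 - 1*(-2125) = -225022 + 2125 = -222897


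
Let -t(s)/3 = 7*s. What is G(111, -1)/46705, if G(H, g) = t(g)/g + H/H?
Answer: -4/9341 ≈ -0.00042822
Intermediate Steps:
t(s) = -21*s
G(H, g) = -20 (G(H, g) = (-21*g)/g + H/H = -21 + 1 = -20)
G(111, -1)/46705 = -20/46705 = -20*1/46705 = -4/9341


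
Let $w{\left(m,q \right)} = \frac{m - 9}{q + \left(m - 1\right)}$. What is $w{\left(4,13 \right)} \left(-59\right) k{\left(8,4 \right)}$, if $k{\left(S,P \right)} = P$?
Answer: $\frac{295}{4} \approx 73.75$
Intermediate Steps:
$w{\left(m,q \right)} = \frac{-9 + m}{-1 + m + q}$ ($w{\left(m,q \right)} = \frac{-9 + m}{q + \left(m - 1\right)} = \frac{-9 + m}{q + \left(-1 + m\right)} = \frac{-9 + m}{-1 + m + q}$)
$w{\left(4,13 \right)} \left(-59\right) k{\left(8,4 \right)} = \frac{-9 + 4}{-1 + 4 + 13} \left(-59\right) 4 = \frac{1}{16} \left(-5\right) \left(-59\right) 4 = \left(- \frac{5}{16}\right) \left(-59\right) 4 = \frac{295}{16} \cdot 4 = \frac{295}{4}$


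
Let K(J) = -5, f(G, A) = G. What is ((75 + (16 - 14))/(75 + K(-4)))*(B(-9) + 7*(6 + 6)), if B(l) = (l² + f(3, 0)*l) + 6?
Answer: 792/5 ≈ 158.40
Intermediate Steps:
B(l) = 6 + l² + 3*l (B(l) = (l² + 3*l) + 6 = 6 + l² + 3*l)
((75 + (16 - 14))/(75 + K(-4)))*(B(-9) + 7*(6 + 6)) = ((75 + (16 - 14))/(75 - 5))*((6 + (-9)² + 3*(-9)) + 7*(6 + 6)) = ((75 + 2)/70)*((6 + 81 - 27) + 7*12) = (77*(1/70))*(60 + 84) = (11/10)*144 = 792/5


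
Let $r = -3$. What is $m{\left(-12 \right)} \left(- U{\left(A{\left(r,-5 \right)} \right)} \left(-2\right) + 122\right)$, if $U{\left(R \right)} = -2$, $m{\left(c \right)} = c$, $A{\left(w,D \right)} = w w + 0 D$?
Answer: $-1416$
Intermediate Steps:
$A{\left(w,D \right)} = w^{2}$ ($A{\left(w,D \right)} = w^{2} + 0 = w^{2}$)
$m{\left(-12 \right)} \left(- U{\left(A{\left(r,-5 \right)} \right)} \left(-2\right) + 122\right) = - 12 \left(\left(-1\right) \left(-2\right) \left(-2\right) + 122\right) = - 12 \left(2 \left(-2\right) + 122\right) = - 12 \left(-4 + 122\right) = \left(-12\right) 118 = -1416$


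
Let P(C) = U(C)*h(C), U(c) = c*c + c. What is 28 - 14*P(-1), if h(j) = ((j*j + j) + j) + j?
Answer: 28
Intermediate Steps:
h(j) = j² + 3*j (h(j) = ((j² + j) + j) + j = ((j + j²) + j) + j = (j² + 2*j) + j = j² + 3*j)
U(c) = c + c² (U(c) = c² + c = c + c²)
P(C) = C²*(1 + C)*(3 + C) (P(C) = (C*(1 + C))*(C*(3 + C)) = C²*(1 + C)*(3 + C))
28 - 14*P(-1) = 28 - 14*(-1)²*(1 - 1)*(3 - 1) = 28 - 14*0*2 = 28 - 14*0 = 28 + 0 = 28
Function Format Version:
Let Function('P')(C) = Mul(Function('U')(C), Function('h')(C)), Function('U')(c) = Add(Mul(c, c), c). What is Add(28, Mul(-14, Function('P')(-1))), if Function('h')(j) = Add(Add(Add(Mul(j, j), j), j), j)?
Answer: 28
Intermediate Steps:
Function('h')(j) = Add(Pow(j, 2), Mul(3, j)) (Function('h')(j) = Add(Add(Add(Pow(j, 2), j), j), j) = Add(Add(Add(j, Pow(j, 2)), j), j) = Add(Add(Pow(j, 2), Mul(2, j)), j) = Add(Pow(j, 2), Mul(3, j)))
Function('U')(c) = Add(c, Pow(c, 2)) (Function('U')(c) = Add(Pow(c, 2), c) = Add(c, Pow(c, 2)))
Function('P')(C) = Mul(Pow(C, 2), Add(1, C), Add(3, C)) (Function('P')(C) = Mul(Mul(C, Add(1, C)), Mul(C, Add(3, C))) = Mul(Pow(C, 2), Add(1, C), Add(3, C)))
Add(28, Mul(-14, Function('P')(-1))) = Add(28, Mul(-14, Mul(Pow(-1, 2), Add(1, -1), Add(3, -1)))) = Add(28, Mul(-14, Mul(1, 0, 2))) = Add(28, Mul(-14, 0)) = Add(28, 0) = 28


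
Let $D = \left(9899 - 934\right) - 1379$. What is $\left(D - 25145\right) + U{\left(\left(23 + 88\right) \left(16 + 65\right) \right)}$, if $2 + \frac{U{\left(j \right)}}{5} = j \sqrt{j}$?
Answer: $-17569 + 404595 \sqrt{111} \approx 4.2451 \cdot 10^{6}$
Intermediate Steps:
$D = 7586$ ($D = 8965 - 1379 = 7586$)
$U{\left(j \right)} = -10 + 5 j^{\frac{3}{2}}$ ($U{\left(j \right)} = -10 + 5 j \sqrt{j} = -10 + 5 j^{\frac{3}{2}}$)
$\left(D - 25145\right) + U{\left(\left(23 + 88\right) \left(16 + 65\right) \right)} = \left(7586 - 25145\right) - \left(10 - 5 \left(\left(23 + 88\right) \left(16 + 65\right)\right)^{\frac{3}{2}}\right) = -17559 - \left(10 - 5 \left(111 \cdot 81\right)^{\frac{3}{2}}\right) = -17559 - \left(10 - 5 \cdot 8991^{\frac{3}{2}}\right) = -17559 - \left(10 - 5 \cdot 80919 \sqrt{111}\right) = -17559 - \left(10 - 404595 \sqrt{111}\right) = -17569 + 404595 \sqrt{111}$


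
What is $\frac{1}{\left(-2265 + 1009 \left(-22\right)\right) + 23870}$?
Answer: $- \frac{1}{593} \approx -0.0016863$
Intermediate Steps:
$\frac{1}{\left(-2265 + 1009 \left(-22\right)\right) + 23870} = \frac{1}{\left(-2265 - 22198\right) + 23870} = \frac{1}{-24463 + 23870} = \frac{1}{-593} = - \frac{1}{593}$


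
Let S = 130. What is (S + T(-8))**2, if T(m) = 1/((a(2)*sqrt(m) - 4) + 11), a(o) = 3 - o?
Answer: (-694721*I + 473720*sqrt(2))/(-41*I + 28*sqrt(2)) ≈ 16932.0 - 12.914*I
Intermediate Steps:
T(m) = 1/(7 + sqrt(m)) (T(m) = 1/(((3 - 1*2)*sqrt(m) - 4) + 11) = 1/(((3 - 2)*sqrt(m) - 4) + 11) = 1/((1*sqrt(m) - 4) + 11) = 1/((sqrt(m) - 4) + 11) = 1/((-4 + sqrt(m)) + 11) = 1/(7 + sqrt(m)))
(S + T(-8))**2 = (130 + 1/(7 + sqrt(-8)))**2 = (130 + 1/(7 + 2*I*sqrt(2)))**2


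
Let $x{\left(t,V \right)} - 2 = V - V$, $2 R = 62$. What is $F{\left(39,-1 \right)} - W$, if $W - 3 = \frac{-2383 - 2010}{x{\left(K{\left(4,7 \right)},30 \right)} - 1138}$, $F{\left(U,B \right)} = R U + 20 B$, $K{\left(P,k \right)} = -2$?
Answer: $\frac{1342903}{1136} \approx 1182.1$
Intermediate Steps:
$R = 31$ ($R = \frac{1}{2} \cdot 62 = 31$)
$x{\left(t,V \right)} = 2$ ($x{\left(t,V \right)} = 2 + \left(V - V\right) = 2 + 0 = 2$)
$F{\left(U,B \right)} = 20 B + 31 U$ ($F{\left(U,B \right)} = 31 U + 20 B = 20 B + 31 U$)
$W = \frac{7801}{1136}$ ($W = 3 + \frac{-2383 - 2010}{2 - 1138} = 3 - \frac{4393}{-1136} = 3 - - \frac{4393}{1136} = 3 + \frac{4393}{1136} = \frac{7801}{1136} \approx 6.8671$)
$F{\left(39,-1 \right)} - W = \left(20 \left(-1\right) + 31 \cdot 39\right) - \frac{7801}{1136} = \left(-20 + 1209\right) - \frac{7801}{1136} = 1189 - \frac{7801}{1136} = \frac{1342903}{1136}$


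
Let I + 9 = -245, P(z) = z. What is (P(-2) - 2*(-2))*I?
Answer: -508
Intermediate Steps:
I = -254 (I = -9 - 245 = -254)
(P(-2) - 2*(-2))*I = (-2 - 2*(-2))*(-254) = (-2 + 4)*(-254) = 2*(-254) = -508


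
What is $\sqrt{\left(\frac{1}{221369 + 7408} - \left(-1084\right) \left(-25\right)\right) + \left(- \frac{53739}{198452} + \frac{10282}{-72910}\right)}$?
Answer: $\frac{i \sqrt{18559479219888618516386031157205895}}{827551342775910} \approx 164.62 i$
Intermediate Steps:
$\sqrt{\left(\frac{1}{221369 + 7408} - \left(-1084\right) \left(-25\right)\right) + \left(- \frac{53739}{198452} + \frac{10282}{-72910}\right)} = \sqrt{\left(\frac{1}{228777} - 27100\right) + \left(\left(-53739\right) \frac{1}{198452} + 10282 \left(- \frac{1}{72910}\right)\right)} = \sqrt{\left(\frac{1}{228777} - 27100\right) - \frac{2979296977}{7234567660}} = \sqrt{- \frac{6199856699}{228777} - \frac{2979296977}{7234567660}} = \sqrt{- \frac{44853964365844261469}{1655102685551820}} = \frac{i \sqrt{18559479219888618516386031157205895}}{827551342775910}$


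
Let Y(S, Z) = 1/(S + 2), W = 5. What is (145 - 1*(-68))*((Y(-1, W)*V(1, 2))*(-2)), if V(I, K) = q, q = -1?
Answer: 426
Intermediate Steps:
Y(S, Z) = 1/(2 + S)
V(I, K) = -1
(145 - 1*(-68))*((Y(-1, W)*V(1, 2))*(-2)) = (145 - 1*(-68))*((-1/(2 - 1))*(-2)) = (145 + 68)*((-1/1)*(-2)) = 213*((1*(-1))*(-2)) = 213*(-1*(-2)) = 213*2 = 426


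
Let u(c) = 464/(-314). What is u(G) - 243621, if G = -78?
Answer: -38248729/157 ≈ -2.4362e+5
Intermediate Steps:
u(c) = -232/157 (u(c) = 464*(-1/314) = -232/157)
u(G) - 243621 = -232/157 - 243621 = -38248729/157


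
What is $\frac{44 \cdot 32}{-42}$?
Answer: $- \frac{704}{21} \approx -33.524$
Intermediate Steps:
$\frac{44 \cdot 32}{-42} = 1408 \left(- \frac{1}{42}\right) = - \frac{704}{21}$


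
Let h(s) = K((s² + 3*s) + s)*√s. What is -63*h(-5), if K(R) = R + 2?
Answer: -441*I*√5 ≈ -986.11*I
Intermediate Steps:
K(R) = 2 + R
h(s) = √s*(2 + s² + 4*s) (h(s) = (2 + ((s² + 3*s) + s))*√s = (2 + (s² + 4*s))*√s = (2 + s² + 4*s)*√s = √s*(2 + s² + 4*s))
-63*h(-5) = -63*√(-5)*(2 - 5*(4 - 5)) = -63*I*√5*(2 - 5*(-1)) = -63*I*√5*(2 + 5) = -63*I*√5*7 = -441*I*√5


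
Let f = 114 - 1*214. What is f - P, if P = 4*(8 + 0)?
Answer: -132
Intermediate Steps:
f = -100 (f = 114 - 214 = -100)
P = 32 (P = 4*8 = 32)
f - P = -100 - 1*32 = -100 - 32 = -132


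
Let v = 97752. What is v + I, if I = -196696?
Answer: -98944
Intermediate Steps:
v + I = 97752 - 196696 = -98944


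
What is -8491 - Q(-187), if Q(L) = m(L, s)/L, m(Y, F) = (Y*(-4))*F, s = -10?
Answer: -8531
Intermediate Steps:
m(Y, F) = -4*F*Y (m(Y, F) = (-4*Y)*F = -4*F*Y)
Q(L) = 40 (Q(L) = (-4*(-10)*L)/L = (40*L)/L = 40)
-8491 - Q(-187) = -8491 - 1*40 = -8491 - 40 = -8531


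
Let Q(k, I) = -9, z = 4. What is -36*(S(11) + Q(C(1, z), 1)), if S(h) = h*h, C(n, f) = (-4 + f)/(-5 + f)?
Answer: -4032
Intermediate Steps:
C(n, f) = (-4 + f)/(-5 + f)
S(h) = h²
-36*(S(11) + Q(C(1, z), 1)) = -36*(11² - 9) = -36*(121 - 9) = -36*112 = -4032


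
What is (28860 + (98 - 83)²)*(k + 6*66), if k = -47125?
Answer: -1359112965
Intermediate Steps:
(28860 + (98 - 83)²)*(k + 6*66) = (28860 + (98 - 83)²)*(-47125 + 6*66) = (28860 + 15²)*(-47125 + 396) = (28860 + 225)*(-46729) = 29085*(-46729) = -1359112965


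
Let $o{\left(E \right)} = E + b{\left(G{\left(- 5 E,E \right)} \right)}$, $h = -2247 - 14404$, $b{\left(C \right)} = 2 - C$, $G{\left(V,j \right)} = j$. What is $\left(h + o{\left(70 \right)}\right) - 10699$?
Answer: $-27348$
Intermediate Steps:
$h = -16651$
$o{\left(E \right)} = 2$ ($o{\left(E \right)} = E - \left(-2 + E\right) = 2$)
$\left(h + o{\left(70 \right)}\right) - 10699 = \left(-16651 + 2\right) - 10699 = -16649 - 10699 = -27348$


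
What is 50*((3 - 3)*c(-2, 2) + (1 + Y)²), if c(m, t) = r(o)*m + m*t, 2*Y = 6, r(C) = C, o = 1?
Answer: 800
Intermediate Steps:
Y = 3 (Y = (½)*6 = 3)
c(m, t) = m + m*t (c(m, t) = 1*m + m*t = m + m*t)
50*((3 - 3)*c(-2, 2) + (1 + Y)²) = 50*((3 - 3)*(-2*(1 + 2)) + (1 + 3)²) = 50*(0*(-2*3) + 4²) = 50*(0*(-6) + 16) = 50*(0 + 16) = 50*16 = 800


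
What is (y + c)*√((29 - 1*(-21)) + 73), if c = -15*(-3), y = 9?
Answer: 54*√123 ≈ 598.89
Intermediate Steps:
c = 45
(y + c)*√((29 - 1*(-21)) + 73) = (9 + 45)*√((29 - 1*(-21)) + 73) = 54*√((29 + 21) + 73) = 54*√(50 + 73) = 54*√123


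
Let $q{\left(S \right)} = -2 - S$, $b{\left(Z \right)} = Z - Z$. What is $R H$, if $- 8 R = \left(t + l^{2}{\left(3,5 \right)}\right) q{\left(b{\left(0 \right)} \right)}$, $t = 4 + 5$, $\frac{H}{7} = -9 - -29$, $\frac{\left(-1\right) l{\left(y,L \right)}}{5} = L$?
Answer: $22190$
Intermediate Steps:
$l{\left(y,L \right)} = - 5 L$
$b{\left(Z \right)} = 0$
$H = 140$ ($H = 7 \left(-9 - -29\right) = 7 \left(-9 + 29\right) = 7 \cdot 20 = 140$)
$t = 9$
$R = \frac{317}{2}$ ($R = - \frac{\left(9 + \left(\left(-5\right) 5\right)^{2}\right) \left(-2 - 0\right)}{8} = - \frac{\left(9 + \left(-25\right)^{2}\right) \left(-2 + 0\right)}{8} = - \frac{\left(9 + 625\right) \left(-2\right)}{8} = - \frac{634 \left(-2\right)}{8} = \left(- \frac{1}{8}\right) \left(-1268\right) = \frac{317}{2} \approx 158.5$)
$R H = \frac{317}{2} \cdot 140 = 22190$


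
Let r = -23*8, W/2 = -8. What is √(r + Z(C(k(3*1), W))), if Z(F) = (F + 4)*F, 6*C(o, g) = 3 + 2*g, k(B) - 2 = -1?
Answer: I*√6479/6 ≈ 13.415*I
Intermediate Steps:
W = -16 (W = 2*(-8) = -16)
k(B) = 1 (k(B) = 2 - 1 = 1)
C(o, g) = ½ + g/3 (C(o, g) = (3 + 2*g)/6 = ½ + g/3)
r = -184
Z(F) = F*(4 + F) (Z(F) = (4 + F)*F = F*(4 + F))
√(r + Z(C(k(3*1), W))) = √(-184 + (½ + (⅓)*(-16))*(4 + (½ + (⅓)*(-16)))) = √(-184 + (½ - 16/3)*(4 + (½ - 16/3))) = √(-184 - 29*(4 - 29/6)/6) = √(-184 - 29/6*(-⅚)) = √(-184 + 145/36) = √(-6479/36) = I*√6479/6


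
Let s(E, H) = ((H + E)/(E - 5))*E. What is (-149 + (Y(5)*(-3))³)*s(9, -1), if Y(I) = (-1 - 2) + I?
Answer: -6570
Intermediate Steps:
Y(I) = -3 + I
s(E, H) = E*(E + H)/(-5 + E) (s(E, H) = ((E + H)/(-5 + E))*E = E*(E + H)/(-5 + E))
(-149 + (Y(5)*(-3))³)*s(9, -1) = (-149 + ((-3 + 5)*(-3))³)*(9*(9 - 1)/(-5 + 9)) = (-149 + (2*(-3))³)*(9*8/4) = (-149 + (-6)³)*(9*(¼)*8) = (-149 - 216)*18 = -365*18 = -6570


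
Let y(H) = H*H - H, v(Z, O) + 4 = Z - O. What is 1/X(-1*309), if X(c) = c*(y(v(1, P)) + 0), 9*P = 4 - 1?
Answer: -3/13390 ≈ -0.00022405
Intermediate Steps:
P = ⅓ (P = (4 - 1)/9 = (⅑)*3 = ⅓ ≈ 0.33333)
v(Z, O) = -4 + Z - O (v(Z, O) = -4 + (Z - O) = -4 + Z - O)
y(H) = H² - H
X(c) = 130*c/9 (X(c) = c*((-4 + 1 - 1*⅓)*(-1 + (-4 + 1 - 1*⅓)) + 0) = c*((-4 + 1 - ⅓)*(-1 + (-4 + 1 - ⅓)) + 0) = c*(-10*(-1 - 10/3)/3 + 0) = c*(-10/3*(-13/3) + 0) = c*(130/9 + 0) = c*(130/9) = 130*c/9)
1/X(-1*309) = 1/(130*(-1*309)/9) = 1/((130/9)*(-309)) = 1/(-13390/3) = -3/13390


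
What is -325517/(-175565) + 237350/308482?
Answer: 71043243972/27079321165 ≈ 2.6235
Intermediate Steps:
-325517/(-175565) + 237350/308482 = -325517*(-1/175565) + 237350*(1/308482) = 325517/175565 + 118675/154241 = 71043243972/27079321165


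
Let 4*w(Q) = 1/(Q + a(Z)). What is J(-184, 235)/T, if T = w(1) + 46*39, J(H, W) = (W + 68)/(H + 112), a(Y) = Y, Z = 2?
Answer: -101/43058 ≈ -0.0023457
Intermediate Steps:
w(Q) = 1/(4*(2 + Q)) (w(Q) = 1/(4*(Q + 2)) = 1/(4*(2 + Q)))
J(H, W) = (68 + W)/(112 + H)
T = 21529/12 (T = 1/(4*(2 + 1)) + 46*39 = (1/4)/3 + 1794 = (1/4)*(1/3) + 1794 = 1/12 + 1794 = 21529/12 ≈ 1794.1)
J(-184, 235)/T = ((68 + 235)/(112 - 184))/(21529/12) = (303/(-72))*(12/21529) = -1/72*303*(12/21529) = -101/24*12/21529 = -101/43058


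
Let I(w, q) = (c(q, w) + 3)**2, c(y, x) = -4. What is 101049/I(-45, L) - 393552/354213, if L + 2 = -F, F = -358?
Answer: 1325647255/13119 ≈ 1.0105e+5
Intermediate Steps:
L = 356 (L = -2 - 1*(-358) = -2 + 358 = 356)
I(w, q) = 1 (I(w, q) = (-4 + 3)**2 = (-1)**2 = 1)
101049/I(-45, L) - 393552/354213 = 101049/1 - 393552/354213 = 101049*1 - 393552*1/354213 = 101049 - 14576/13119 = 1325647255/13119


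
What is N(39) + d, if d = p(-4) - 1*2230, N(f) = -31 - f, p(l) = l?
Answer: -2304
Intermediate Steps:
d = -2234 (d = -4 - 1*2230 = -4 - 2230 = -2234)
N(39) + d = (-31 - 1*39) - 2234 = (-31 - 39) - 2234 = -70 - 2234 = -2304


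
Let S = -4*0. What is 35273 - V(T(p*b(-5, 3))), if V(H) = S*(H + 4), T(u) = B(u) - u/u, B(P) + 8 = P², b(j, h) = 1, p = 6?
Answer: 35273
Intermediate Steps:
S = 0
B(P) = -8 + P²
T(u) = -9 + u² (T(u) = (-8 + u²) - u/u = (-8 + u²) - 1*1 = (-8 + u²) - 1 = -9 + u²)
V(H) = 0 (V(H) = 0*(H + 4) = 0*(4 + H) = 0)
35273 - V(T(p*b(-5, 3))) = 35273 - 1*0 = 35273 + 0 = 35273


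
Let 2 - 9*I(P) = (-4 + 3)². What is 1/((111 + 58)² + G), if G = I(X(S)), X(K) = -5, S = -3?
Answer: 9/257050 ≈ 3.5013e-5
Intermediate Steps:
I(P) = ⅑ (I(P) = 2/9 - (-4 + 3)²/9 = 2/9 - ⅑*(-1)² = 2/9 - ⅑*1 = 2/9 - ⅑ = ⅑)
G = ⅑ ≈ 0.11111
1/((111 + 58)² + G) = 1/((111 + 58)² + ⅑) = 1/(169² + ⅑) = 1/(28561 + ⅑) = 1/(257050/9) = 9/257050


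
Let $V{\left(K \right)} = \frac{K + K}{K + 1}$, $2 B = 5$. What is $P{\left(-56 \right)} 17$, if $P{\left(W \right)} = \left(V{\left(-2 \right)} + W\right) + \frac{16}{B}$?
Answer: $- \frac{3876}{5} \approx -775.2$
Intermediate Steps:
$B = \frac{5}{2}$ ($B = \frac{1}{2} \cdot 5 = \frac{5}{2} \approx 2.5$)
$V{\left(K \right)} = \frac{2 K}{1 + K}$
$P{\left(W \right)} = \frac{52}{5} + W$ ($P{\left(W \right)} = \left(2 \left(-2\right) \frac{1}{1 - 2} + W\right) + \frac{16}{\frac{5}{2}} = \left(2 \left(-2\right) \frac{1}{-1} + W\right) + 16 \cdot \frac{2}{5} = \left(2 \left(-2\right) \left(-1\right) + W\right) + \frac{32}{5} = \left(4 + W\right) + \frac{32}{5} = \frac{52}{5} + W$)
$P{\left(-56 \right)} 17 = \left(\frac{52}{5} - 56\right) 17 = \left(- \frac{228}{5}\right) 17 = - \frac{3876}{5}$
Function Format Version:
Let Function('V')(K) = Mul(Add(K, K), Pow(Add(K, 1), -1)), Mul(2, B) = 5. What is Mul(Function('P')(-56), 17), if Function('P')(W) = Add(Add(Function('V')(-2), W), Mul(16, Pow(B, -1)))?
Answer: Rational(-3876, 5) ≈ -775.20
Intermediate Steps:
B = Rational(5, 2) (B = Mul(Rational(1, 2), 5) = Rational(5, 2) ≈ 2.5000)
Function('V')(K) = Mul(2, K, Pow(Add(1, K), -1)) (Function('V')(K) = Mul(Mul(2, K), Pow(Add(1, K), -1)) = Mul(2, K, Pow(Add(1, K), -1)))
Function('P')(W) = Add(Rational(52, 5), W) (Function('P')(W) = Add(Add(Mul(2, -2, Pow(Add(1, -2), -1)), W), Mul(16, Pow(Rational(5, 2), -1))) = Add(Add(Mul(2, -2, Pow(-1, -1)), W), Mul(16, Rational(2, 5))) = Add(Add(Mul(2, -2, -1), W), Rational(32, 5)) = Add(Add(4, W), Rational(32, 5)) = Add(Rational(52, 5), W))
Mul(Function('P')(-56), 17) = Mul(Add(Rational(52, 5), -56), 17) = Mul(Rational(-228, 5), 17) = Rational(-3876, 5)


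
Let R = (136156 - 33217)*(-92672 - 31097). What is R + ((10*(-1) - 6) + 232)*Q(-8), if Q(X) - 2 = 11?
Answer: -12740654283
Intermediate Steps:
Q(X) = 13 (Q(X) = 2 + 11 = 13)
R = -12740657091 (R = 102939*(-123769) = -12740657091)
R + ((10*(-1) - 6) + 232)*Q(-8) = -12740657091 + ((10*(-1) - 6) + 232)*13 = -12740657091 + ((-10 - 6) + 232)*13 = -12740657091 + (-16 + 232)*13 = -12740657091 + 216*13 = -12740657091 + 2808 = -12740654283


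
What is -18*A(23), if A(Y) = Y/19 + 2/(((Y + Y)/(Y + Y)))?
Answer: -1098/19 ≈ -57.789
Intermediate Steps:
A(Y) = 2 + Y/19 (A(Y) = Y*(1/19) + 2/(((2*Y)/((2*Y)))) = Y/19 + 2/(((2*Y)*(1/(2*Y)))) = Y/19 + 2/1 = Y/19 + 2*1 = Y/19 + 2 = 2 + Y/19)
-18*A(23) = -18*(2 + (1/19)*23) = -18*(2 + 23/19) = -18*61/19 = -1098/19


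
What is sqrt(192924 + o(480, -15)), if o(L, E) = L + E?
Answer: sqrt(193389) ≈ 439.76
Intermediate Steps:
o(L, E) = E + L
sqrt(192924 + o(480, -15)) = sqrt(192924 + (-15 + 480)) = sqrt(192924 + 465) = sqrt(193389)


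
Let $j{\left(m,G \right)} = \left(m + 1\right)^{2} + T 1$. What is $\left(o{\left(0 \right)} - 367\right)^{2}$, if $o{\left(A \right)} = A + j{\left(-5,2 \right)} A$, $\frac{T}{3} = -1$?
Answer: $134689$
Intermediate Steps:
$T = -3$ ($T = 3 \left(-1\right) = -3$)
$j{\left(m,G \right)} = -3 + \left(1 + m\right)^{2}$ ($j{\left(m,G \right)} = \left(m + 1\right)^{2} - 3 = \left(1 + m\right)^{2} - 3 = -3 + \left(1 + m\right)^{2}$)
$o{\left(A \right)} = 14 A$ ($o{\left(A \right)} = A + \left(-3 + \left(1 - 5\right)^{2}\right) A = A + \left(-3 + \left(-4\right)^{2}\right) A = A + \left(-3 + 16\right) A = A + 13 A = 14 A$)
$\left(o{\left(0 \right)} - 367\right)^{2} = \left(14 \cdot 0 - 367\right)^{2} = \left(0 - 367\right)^{2} = \left(-367\right)^{2} = 134689$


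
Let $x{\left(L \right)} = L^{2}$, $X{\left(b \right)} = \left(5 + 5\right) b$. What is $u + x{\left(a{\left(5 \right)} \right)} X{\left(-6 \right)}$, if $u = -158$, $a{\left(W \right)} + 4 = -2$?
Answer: $-2318$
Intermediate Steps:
$X{\left(b \right)} = 10 b$
$a{\left(W \right)} = -6$ ($a{\left(W \right)} = -4 - 2 = -6$)
$u + x{\left(a{\left(5 \right)} \right)} X{\left(-6 \right)} = -158 + \left(-6\right)^{2} \cdot 10 \left(-6\right) = -158 + 36 \left(-60\right) = -158 - 2160 = -2318$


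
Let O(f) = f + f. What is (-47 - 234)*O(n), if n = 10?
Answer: -5620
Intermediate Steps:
O(f) = 2*f
(-47 - 234)*O(n) = (-47 - 234)*(2*10) = -281*20 = -5620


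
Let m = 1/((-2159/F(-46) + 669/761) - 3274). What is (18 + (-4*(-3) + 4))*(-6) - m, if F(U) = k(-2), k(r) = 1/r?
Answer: -162211973/795153 ≈ -204.00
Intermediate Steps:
F(U) = -½ (F(U) = 1/(-2) = -½)
m = 761/795153 (m = 1/((-2159/(-½) + 669/761) - 3274) = 1/((-2159*(-2) + 669*(1/761)) - 3274) = 1/((4318 + 669/761) - 3274) = 1/(3286667/761 - 3274) = 1/(795153/761) = 761/795153 ≈ 0.00095705)
(18 + (-4*(-3) + 4))*(-6) - m = (18 + (-4*(-3) + 4))*(-6) - 1*761/795153 = (18 + (12 + 4))*(-6) - 761/795153 = (18 + 16)*(-6) - 761/795153 = 34*(-6) - 761/795153 = -204 - 761/795153 = -162211973/795153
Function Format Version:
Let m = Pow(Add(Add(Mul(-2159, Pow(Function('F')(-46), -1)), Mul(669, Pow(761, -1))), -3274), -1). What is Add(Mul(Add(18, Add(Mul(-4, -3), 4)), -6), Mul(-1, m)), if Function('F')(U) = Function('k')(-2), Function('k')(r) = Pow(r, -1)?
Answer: Rational(-162211973, 795153) ≈ -204.00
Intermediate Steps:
Function('F')(U) = Rational(-1, 2) (Function('F')(U) = Pow(-2, -1) = Rational(-1, 2))
m = Rational(761, 795153) (m = Pow(Add(Add(Mul(-2159, Pow(Rational(-1, 2), -1)), Mul(669, Pow(761, -1))), -3274), -1) = Pow(Add(Add(Mul(-2159, -2), Mul(669, Rational(1, 761))), -3274), -1) = Pow(Add(Add(4318, Rational(669, 761)), -3274), -1) = Pow(Add(Rational(3286667, 761), -3274), -1) = Pow(Rational(795153, 761), -1) = Rational(761, 795153) ≈ 0.00095705)
Add(Mul(Add(18, Add(Mul(-4, -3), 4)), -6), Mul(-1, m)) = Add(Mul(Add(18, Add(Mul(-4, -3), 4)), -6), Mul(-1, Rational(761, 795153))) = Add(Mul(Add(18, Add(12, 4)), -6), Rational(-761, 795153)) = Add(Mul(Add(18, 16), -6), Rational(-761, 795153)) = Add(Mul(34, -6), Rational(-761, 795153)) = Add(-204, Rational(-761, 795153)) = Rational(-162211973, 795153)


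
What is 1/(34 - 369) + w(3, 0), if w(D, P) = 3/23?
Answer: 982/7705 ≈ 0.12745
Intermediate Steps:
w(D, P) = 3/23 (w(D, P) = 3*(1/23) = 3/23)
1/(34 - 369) + w(3, 0) = 1/(34 - 369) + 3/23 = 1/(-335) + 3/23 = -1/335 + 3/23 = 982/7705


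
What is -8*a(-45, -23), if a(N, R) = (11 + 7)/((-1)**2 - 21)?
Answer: 36/5 ≈ 7.2000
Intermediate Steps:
a(N, R) = -9/10 (a(N, R) = 18/(1 - 21) = 18/(-20) = 18*(-1/20) = -9/10)
-8*a(-45, -23) = -8*(-9/10) = 36/5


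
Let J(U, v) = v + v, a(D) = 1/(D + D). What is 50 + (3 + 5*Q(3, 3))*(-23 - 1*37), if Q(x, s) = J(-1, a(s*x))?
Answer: -490/3 ≈ -163.33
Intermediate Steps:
a(D) = 1/(2*D)
J(U, v) = 2*v
Q(x, s) = 1/(s*x) (Q(x, s) = 2*(1/(2*((s*x)))) = 2*((1/(s*x))/2) = 2*(1/(2*s*x)) = 1/(s*x))
50 + (3 + 5*Q(3, 3))*(-23 - 1*37) = 50 + (3 + 5*(1/(3*3)))*(-23 - 1*37) = 50 + (3 + 5*((⅓)*(⅓)))*(-23 - 37) = 50 + (3 + 5*(⅑))*(-60) = 50 + (3 + 5/9)*(-60) = 50 + (32/9)*(-60) = 50 - 640/3 = -490/3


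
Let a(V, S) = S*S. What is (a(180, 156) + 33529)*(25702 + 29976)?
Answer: 3221807470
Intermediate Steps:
a(V, S) = S²
(a(180, 156) + 33529)*(25702 + 29976) = (156² + 33529)*(25702 + 29976) = (24336 + 33529)*55678 = 57865*55678 = 3221807470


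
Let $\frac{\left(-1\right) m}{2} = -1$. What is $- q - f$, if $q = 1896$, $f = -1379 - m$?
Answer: $-515$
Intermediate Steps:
$m = 2$ ($m = \left(-2\right) \left(-1\right) = 2$)
$f = -1381$ ($f = -1379 - 2 = -1381$)
$- q - f = \left(-1\right) 1896 - -1381 = -1896 + 1381 = -515$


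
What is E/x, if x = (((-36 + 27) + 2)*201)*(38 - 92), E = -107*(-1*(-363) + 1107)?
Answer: -3745/1809 ≈ -2.0702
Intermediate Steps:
E = -157290 (E = -107*(363 + 1107) = -107*1470 = -157290)
x = 75978 (x = ((-9 + 2)*201)*(-54) = -7*201*(-54) = -1407*(-54) = 75978)
E/x = -157290/75978 = -157290*1/75978 = -3745/1809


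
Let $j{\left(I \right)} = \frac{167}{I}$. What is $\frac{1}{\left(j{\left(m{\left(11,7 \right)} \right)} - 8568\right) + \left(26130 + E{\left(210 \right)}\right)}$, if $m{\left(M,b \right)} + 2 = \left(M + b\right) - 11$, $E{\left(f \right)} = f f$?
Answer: $\frac{5}{308477} \approx 1.6209 \cdot 10^{-5}$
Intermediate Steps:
$E{\left(f \right)} = f^{2}$
$m{\left(M,b \right)} = -13 + M + b$ ($m{\left(M,b \right)} = -2 - \left(11 - M - b\right) = -2 + \left(-11 + M + b\right) = -13 + M + b$)
$\frac{1}{\left(j{\left(m{\left(11,7 \right)} \right)} - 8568\right) + \left(26130 + E{\left(210 \right)}\right)} = \frac{1}{\left(\frac{167}{-13 + 11 + 7} - 8568\right) + \left(26130 + 210^{2}\right)} = \frac{1}{\left(\frac{167}{5} - 8568\right) + \left(26130 + 44100\right)} = \frac{1}{\left(167 \cdot \frac{1}{5} - 8568\right) + 70230} = \frac{1}{\left(\frac{167}{5} - 8568\right) + 70230} = \frac{1}{- \frac{42673}{5} + 70230} = \frac{1}{\frac{308477}{5}} = \frac{5}{308477}$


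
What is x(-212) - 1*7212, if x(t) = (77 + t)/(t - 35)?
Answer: -1781229/247 ≈ -7211.5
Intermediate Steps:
x(t) = (77 + t)/(-35 + t)
x(-212) - 1*7212 = (77 - 212)/(-35 - 212) - 1*7212 = -135/(-247) - 7212 = -1/247*(-135) - 7212 = 135/247 - 7212 = -1781229/247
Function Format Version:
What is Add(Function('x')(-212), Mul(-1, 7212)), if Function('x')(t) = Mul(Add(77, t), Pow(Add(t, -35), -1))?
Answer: Rational(-1781229, 247) ≈ -7211.5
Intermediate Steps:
Function('x')(t) = Mul(Pow(Add(-35, t), -1), Add(77, t)) (Function('x')(t) = Mul(Add(77, t), Pow(Add(-35, t), -1)) = Mul(Pow(Add(-35, t), -1), Add(77, t)))
Add(Function('x')(-212), Mul(-1, 7212)) = Add(Mul(Pow(Add(-35, -212), -1), Add(77, -212)), Mul(-1, 7212)) = Add(Mul(Pow(-247, -1), -135), -7212) = Add(Mul(Rational(-1, 247), -135), -7212) = Add(Rational(135, 247), -7212) = Rational(-1781229, 247)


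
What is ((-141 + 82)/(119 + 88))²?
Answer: 3481/42849 ≈ 0.081239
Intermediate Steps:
((-141 + 82)/(119 + 88))² = (-59/207)² = 3481/42849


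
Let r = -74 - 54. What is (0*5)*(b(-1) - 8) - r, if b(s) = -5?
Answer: 128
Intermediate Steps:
r = -128
(0*5)*(b(-1) - 8) - r = (0*5)*(-5 - 8) - 1*(-128) = 0*(-13) + 128 = 0 + 128 = 128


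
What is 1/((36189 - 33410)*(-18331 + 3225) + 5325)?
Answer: -1/41974249 ≈ -2.3824e-8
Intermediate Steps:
1/((36189 - 33410)*(-18331 + 3225) + 5325) = 1/(2779*(-15106) + 5325) = 1/(-41979574 + 5325) = 1/(-41974249) = -1/41974249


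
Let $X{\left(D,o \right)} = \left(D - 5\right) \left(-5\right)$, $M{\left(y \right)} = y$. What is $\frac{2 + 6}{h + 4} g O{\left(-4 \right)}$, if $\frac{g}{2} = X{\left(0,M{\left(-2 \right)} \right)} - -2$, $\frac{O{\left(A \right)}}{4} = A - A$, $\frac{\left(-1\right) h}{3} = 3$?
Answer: $0$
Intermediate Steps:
$h = -9$ ($h = \left(-3\right) 3 = -9$)
$X{\left(D,o \right)} = 25 - 5 D$ ($X{\left(D,o \right)} = \left(-5 + D\right) \left(-5\right) = 25 - 5 D$)
$O{\left(A \right)} = 0$ ($O{\left(A \right)} = 4 \left(A - A\right) = 4 \cdot 0 = 0$)
$g = 54$ ($g = 2 \left(\left(25 - 0\right) - -2\right) = 2 \left(\left(25 + 0\right) + 2\right) = 2 \left(25 + 2\right) = 2 \cdot 27 = 54$)
$\frac{2 + 6}{h + 4} g O{\left(-4 \right)} = \frac{2 + 6}{-9 + 4} \cdot 54 \cdot 0 = \frac{8}{-5} \cdot 54 \cdot 0 = 8 \left(- \frac{1}{5}\right) 54 \cdot 0 = \left(- \frac{8}{5}\right) 54 \cdot 0 = \left(- \frac{432}{5}\right) 0 = 0$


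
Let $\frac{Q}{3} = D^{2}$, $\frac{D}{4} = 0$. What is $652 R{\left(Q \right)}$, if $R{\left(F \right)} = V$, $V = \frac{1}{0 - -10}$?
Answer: $\frac{326}{5} \approx 65.2$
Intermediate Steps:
$D = 0$ ($D = 4 \cdot 0 = 0$)
$Q = 0$ ($Q = 3 \cdot 0^{2} = 3 \cdot 0 = 0$)
$V = \frac{1}{10}$ ($V = \frac{1}{0 + 10} = \frac{1}{10} \approx 0.1$)
$R{\left(F \right)} = \frac{1}{10}$
$652 R{\left(Q \right)} = 652 \cdot \frac{1}{10} = \frac{326}{5}$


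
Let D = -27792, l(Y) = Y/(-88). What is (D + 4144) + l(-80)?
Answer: -260118/11 ≈ -23647.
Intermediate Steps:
l(Y) = -Y/88 (l(Y) = Y*(-1/88) = -Y/88)
(D + 4144) + l(-80) = (-27792 + 4144) - 1/88*(-80) = -23648 + 10/11 = -260118/11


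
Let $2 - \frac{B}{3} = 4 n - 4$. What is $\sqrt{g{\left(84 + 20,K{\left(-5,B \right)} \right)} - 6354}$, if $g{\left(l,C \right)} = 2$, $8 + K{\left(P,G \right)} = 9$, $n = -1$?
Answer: $4 i \sqrt{397} \approx 79.699 i$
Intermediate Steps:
$B = 30$ ($B = 6 - 3 \left(4 \left(-1\right) - 4\right) = 6 - 3 \left(-4 - 4\right) = 6 - -24 = 6 + 24 = 30$)
$K{\left(P,G \right)} = 1$ ($K{\left(P,G \right)} = -8 + 9 = 1$)
$\sqrt{g{\left(84 + 20,K{\left(-5,B \right)} \right)} - 6354} = \sqrt{2 - 6354} = \sqrt{-6352} = 4 i \sqrt{397}$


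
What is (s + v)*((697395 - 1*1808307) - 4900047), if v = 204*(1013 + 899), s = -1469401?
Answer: 6487946629527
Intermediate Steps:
v = 390048 (v = 204*1912 = 390048)
(s + v)*((697395 - 1*1808307) - 4900047) = (-1469401 + 390048)*((697395 - 1*1808307) - 4900047) = -1079353*((697395 - 1808307) - 4900047) = -1079353*(-1110912 - 4900047) = -1079353*(-6010959) = 6487946629527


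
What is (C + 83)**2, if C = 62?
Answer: 21025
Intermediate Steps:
(C + 83)**2 = (62 + 83)**2 = 145**2 = 21025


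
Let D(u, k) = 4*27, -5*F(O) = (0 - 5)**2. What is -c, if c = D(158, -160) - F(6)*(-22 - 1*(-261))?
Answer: -1303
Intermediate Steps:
F(O) = -5 (F(O) = -(0 - 5)**2/5 = -1/5*(-5)**2 = -1/5*25 = -5)
D(u, k) = 108
c = 1303 (c = 108 - (-5)*(-22 - 1*(-261)) = 108 - (-5)*(-22 + 261) = 108 - (-5)*239 = 108 - 1*(-1195) = 108 + 1195 = 1303)
-c = -1*1303 = -1303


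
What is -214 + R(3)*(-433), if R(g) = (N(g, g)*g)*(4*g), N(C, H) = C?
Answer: -46978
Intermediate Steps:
R(g) = 4*g**3 (R(g) = (g*g)*(4*g) = g**2*(4*g) = 4*g**3)
-214 + R(3)*(-433) = -214 + (4*3**3)*(-433) = -214 + (4*27)*(-433) = -214 + 108*(-433) = -214 - 46764 = -46978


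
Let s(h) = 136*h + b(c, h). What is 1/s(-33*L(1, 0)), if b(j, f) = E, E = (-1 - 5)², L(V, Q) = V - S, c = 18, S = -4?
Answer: -1/22404 ≈ -4.4635e-5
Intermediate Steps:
L(V, Q) = 4 + V (L(V, Q) = V - 1*(-4) = V + 4 = 4 + V)
E = 36 (E = (-6)² = 36)
b(j, f) = 36
s(h) = 36 + 136*h (s(h) = 136*h + 36 = 36 + 136*h)
1/s(-33*L(1, 0)) = 1/(36 + 136*(-33*(4 + 1))) = 1/(36 + 136*(-33*5)) = 1/(36 + 136*(-165)) = 1/(36 - 22440) = 1/(-22404) = -1/22404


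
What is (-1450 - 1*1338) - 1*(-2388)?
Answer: -400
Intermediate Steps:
(-1450 - 1*1338) - 1*(-2388) = (-1450 - 1338) + 2388 = -2788 + 2388 = -400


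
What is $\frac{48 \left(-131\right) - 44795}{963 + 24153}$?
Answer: $- \frac{2221}{1092} \approx -2.0339$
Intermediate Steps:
$\frac{48 \left(-131\right) - 44795}{963 + 24153} = \frac{-6288 - 44795}{25116} = \left(-51083\right) \frac{1}{25116} = - \frac{2221}{1092}$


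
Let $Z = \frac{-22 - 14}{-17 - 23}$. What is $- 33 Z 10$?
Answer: $-297$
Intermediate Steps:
$Z = \frac{9}{10}$ ($Z = - \frac{36}{-40} = \left(-36\right) \left(- \frac{1}{40}\right) = \frac{9}{10} \approx 0.9$)
$- 33 Z 10 = \left(-33\right) \frac{9}{10} \cdot 10 = \left(- \frac{297}{10}\right) 10 = -297$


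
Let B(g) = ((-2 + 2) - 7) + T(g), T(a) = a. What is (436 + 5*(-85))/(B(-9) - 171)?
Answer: -1/17 ≈ -0.058824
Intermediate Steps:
B(g) = -7 + g (B(g) = ((-2 + 2) - 7) + g = (0 - 7) + g = -7 + g)
(436 + 5*(-85))/(B(-9) - 171) = (436 + 5*(-85))/((-7 - 9) - 171) = (436 - 425)/(-16 - 171) = 11/(-187) = 11*(-1/187) = -1/17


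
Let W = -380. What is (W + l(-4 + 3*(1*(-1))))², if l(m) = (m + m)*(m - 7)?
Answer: 33856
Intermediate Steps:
l(m) = 2*m*(-7 + m) (l(m) = (2*m)*(-7 + m) = 2*m*(-7 + m))
(W + l(-4 + 3*(1*(-1))))² = (-380 + 2*(-4 + 3*(1*(-1)))*(-7 + (-4 + 3*(1*(-1)))))² = (-380 + 2*(-4 + 3*(-1))*(-7 + (-4 + 3*(-1))))² = (-380 + 2*(-4 - 3)*(-7 + (-4 - 3)))² = (-380 + 2*(-7)*(-7 - 7))² = (-380 + 2*(-7)*(-14))² = (-380 + 196)² = (-184)² = 33856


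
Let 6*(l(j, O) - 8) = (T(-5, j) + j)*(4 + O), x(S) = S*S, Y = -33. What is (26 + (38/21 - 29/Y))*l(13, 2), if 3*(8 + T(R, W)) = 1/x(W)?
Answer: 14561728/39039 ≈ 373.00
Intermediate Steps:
x(S) = S²
T(R, W) = -8 + 1/(3*W²) (T(R, W) = -8 + 1/(3*(W²)) = -8 + 1/(3*W²))
l(j, O) = 8 + (4 + O)*(-8 + j + 1/(3*j²))/6 (l(j, O) = 8 + (((-8 + 1/(3*j²)) + j)*(4 + O))/6 = 8 + ((-8 + j + 1/(3*j²))*(4 + O))/6 = 8 + ((4 + O)*(-8 + j + 1/(3*j²)))/6 = 8 + (4 + O)*(-8 + j + 1/(3*j²))/6)
(26 + (38/21 - 29/Y))*l(13, 2) = (26 + (38/21 - 29/(-33)))*((1/18)*(4 + 2 + 12*13³ + 48*13² - 24*2*13² + 3*2*13³)/13²) = (26 + (38*(1/21) - 29*(-1/33)))*((1/18)*(1/169)*(4 + 2 + 12*2197 + 48*169 - 24*2*169 + 3*2*2197)) = (26 + (38/21 + 29/33))*((1/18)*(1/169)*(4 + 2 + 26364 + 8112 - 8112 + 13182)) = (26 + 207/77)*((1/18)*(1/169)*39552) = (2209/77)*(6592/507) = 14561728/39039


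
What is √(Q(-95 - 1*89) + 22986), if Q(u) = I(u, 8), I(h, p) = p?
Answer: √22994 ≈ 151.64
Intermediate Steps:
Q(u) = 8
√(Q(-95 - 1*89) + 22986) = √(8 + 22986) = √22994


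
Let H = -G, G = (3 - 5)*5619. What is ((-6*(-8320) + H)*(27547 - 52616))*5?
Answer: -7665849510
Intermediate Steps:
G = -11238 (G = -2*5619 = -11238)
H = 11238 (H = -1*(-11238) = 11238)
((-6*(-8320) + H)*(27547 - 52616))*5 = ((-6*(-8320) + 11238)*(27547 - 52616))*5 = ((49920 + 11238)*(-25069))*5 = (61158*(-25069))*5 = -1533169902*5 = -7665849510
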